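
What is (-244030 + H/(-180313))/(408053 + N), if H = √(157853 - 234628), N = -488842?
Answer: 244030/80789 + 5*I*√3071/14567306957 ≈ 3.0206 + 1.9021e-8*I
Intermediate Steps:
H = 5*I*√3071 (H = √(-76775) = 5*I*√3071 ≈ 277.08*I)
(-244030 + H/(-180313))/(408053 + N) = (-244030 + (5*I*√3071)/(-180313))/(408053 - 488842) = (-244030 + (5*I*√3071)*(-1/180313))/(-80789) = (-244030 - 5*I*√3071/180313)*(-1/80789) = 244030/80789 + 5*I*√3071/14567306957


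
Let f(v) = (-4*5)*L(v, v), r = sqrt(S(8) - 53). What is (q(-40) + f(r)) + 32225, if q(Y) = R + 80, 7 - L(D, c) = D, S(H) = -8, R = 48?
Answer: 32213 + 20*I*sqrt(61) ≈ 32213.0 + 156.21*I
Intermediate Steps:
L(D, c) = 7 - D
r = I*sqrt(61) (r = sqrt(-8 - 53) = sqrt(-61) = I*sqrt(61) ≈ 7.8102*I)
q(Y) = 128 (q(Y) = 48 + 80 = 128)
f(v) = -140 + 20*v (f(v) = (-4*5)*(7 - v) = -20*(7 - v) = -140 + 20*v)
(q(-40) + f(r)) + 32225 = (128 + (-140 + 20*(I*sqrt(61)))) + 32225 = (128 + (-140 + 20*I*sqrt(61))) + 32225 = (-12 + 20*I*sqrt(61)) + 32225 = 32213 + 20*I*sqrt(61)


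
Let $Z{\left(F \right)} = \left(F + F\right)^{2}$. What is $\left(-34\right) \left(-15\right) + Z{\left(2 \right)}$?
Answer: $526$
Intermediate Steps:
$Z{\left(F \right)} = 4 F^{2}$ ($Z{\left(F \right)} = \left(2 F\right)^{2} = 4 F^{2}$)
$\left(-34\right) \left(-15\right) + Z{\left(2 \right)} = \left(-34\right) \left(-15\right) + 4 \cdot 2^{2} = 510 + 4 \cdot 4 = 510 + 16 = 526$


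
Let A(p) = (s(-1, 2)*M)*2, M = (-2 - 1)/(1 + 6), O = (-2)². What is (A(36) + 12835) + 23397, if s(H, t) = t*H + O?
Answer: 253612/7 ≈ 36230.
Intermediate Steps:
O = 4
s(H, t) = 4 + H*t (s(H, t) = t*H + 4 = H*t + 4 = 4 + H*t)
M = -3/7 ≈ -0.42857
A(p) = -12/7 (A(p) = ((4 - 1*2)*(-3/7))*2 = ((4 - 2)*(-3/7))*2 = (2*(-3/7))*2 = -6/7*2 = -12/7)
(A(36) + 12835) + 23397 = (-12/7 + 12835) + 23397 = 89833/7 + 23397 = 253612/7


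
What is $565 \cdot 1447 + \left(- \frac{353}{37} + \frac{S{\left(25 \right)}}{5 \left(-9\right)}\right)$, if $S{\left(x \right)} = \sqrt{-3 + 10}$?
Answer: $\frac{30249182}{37} - \frac{\sqrt{7}}{45} \approx 8.1755 \cdot 10^{5}$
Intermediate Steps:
$S{\left(x \right)} = \sqrt{7}$
$565 \cdot 1447 + \left(- \frac{353}{37} + \frac{S{\left(25 \right)}}{5 \left(-9\right)}\right) = 565 \cdot 1447 - \left(\frac{353}{37} - \frac{\sqrt{7}}{5 \left(-9\right)}\right) = 817555 - \left(\frac{353}{37} - \frac{\sqrt{7}}{-45}\right) = 817555 - \left(\frac{353}{37} - \sqrt{7} \left(- \frac{1}{45}\right)\right) = 817555 - \left(\frac{353}{37} + \frac{\sqrt{7}}{45}\right) = \frac{30249182}{37} - \frac{\sqrt{7}}{45}$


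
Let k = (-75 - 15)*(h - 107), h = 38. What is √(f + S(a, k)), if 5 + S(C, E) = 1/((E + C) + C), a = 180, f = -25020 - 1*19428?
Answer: I*√213201032570/2190 ≈ 210.84*I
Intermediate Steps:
f = -44448 (f = -25020 - 19428 = -44448)
k = 6210 (k = (-75 - 15)*(38 - 107) = -90*(-69) = 6210)
S(C, E) = -5 + 1/(E + 2*C) (S(C, E) = -5 + 1/((E + C) + C) = -5 + 1/((C + E) + C) = -5 + 1/(E + 2*C))
√(f + S(a, k)) = √(-44448 + (1 - 10*180 - 5*6210)/(6210 + 2*180)) = √(-44448 + (1 - 1800 - 31050)/(6210 + 360)) = √(-44448 - 32849/6570) = √(-292056209/6570) = I*√213201032570/2190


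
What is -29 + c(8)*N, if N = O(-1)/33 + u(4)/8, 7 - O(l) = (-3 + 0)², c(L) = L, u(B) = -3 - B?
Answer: -1204/33 ≈ -36.485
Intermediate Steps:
O(l) = -2 (O(l) = 7 - (-3 + 0)² = 7 - 1*(-3)² = 7 - 1*9 = 7 - 9 = -2)
N = -247/264 (N = -2/33 + (-3 - 1*4)/8 = -2*1/33 + (-3 - 4)*(⅛) = -2/33 - 7*⅛ = -2/33 - 7/8 = -247/264 ≈ -0.93561)
-29 + c(8)*N = -29 + 8*(-247/264) = -29 - 247/33 = -1204/33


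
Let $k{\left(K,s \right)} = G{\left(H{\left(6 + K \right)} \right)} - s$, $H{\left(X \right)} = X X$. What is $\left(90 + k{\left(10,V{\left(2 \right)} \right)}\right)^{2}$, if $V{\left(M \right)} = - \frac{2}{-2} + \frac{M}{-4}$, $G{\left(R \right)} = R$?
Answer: $\frac{477481}{4} \approx 1.1937 \cdot 10^{5}$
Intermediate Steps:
$H{\left(X \right)} = X^{2}$
$V{\left(M \right)} = 1 - \frac{M}{4}$ ($V{\left(M \right)} = \left(-2\right) \left(- \frac{1}{2}\right) + M \left(- \frac{1}{4}\right) = 1 - \frac{M}{4}$)
$k{\left(K,s \right)} = \left(6 + K\right)^{2} - s$
$\left(90 + k{\left(10,V{\left(2 \right)} \right)}\right)^{2} = \left(90 - \left(1 - \frac{1}{2} - \left(6 + 10\right)^{2}\right)\right)^{2} = \left(90 + \left(16^{2} - \left(1 - \frac{1}{2}\right)\right)\right)^{2} = \left(90 + \left(256 - \frac{1}{2}\right)\right)^{2} = \left(90 + \frac{511}{2}\right)^{2} = \left(\frac{691}{2}\right)^{2} = \frac{477481}{4}$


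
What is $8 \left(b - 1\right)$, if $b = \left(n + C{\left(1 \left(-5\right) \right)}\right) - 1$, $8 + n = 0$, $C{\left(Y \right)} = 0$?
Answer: $-80$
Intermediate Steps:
$n = -8$ ($n = -8 + 0 = -8$)
$b = -9$ ($b = \left(-8 + 0\right) - 1 = -8 - 1 = -9$)
$8 \left(b - 1\right) = 8 \left(-9 - 1\right) = 8 \left(-10\right) = -80$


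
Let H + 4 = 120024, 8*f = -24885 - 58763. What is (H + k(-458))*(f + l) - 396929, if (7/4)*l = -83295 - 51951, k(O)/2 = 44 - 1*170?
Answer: -73561409671/7 ≈ -1.0509e+10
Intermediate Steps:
f = -10456 (f = (-24885 - 58763)/8 = (⅛)*(-83648) = -10456)
H = 120020 (H = -4 + 120024 = 120020)
k(O) = -252 (k(O) = 2*(44 - 1*170) = 2*(44 - 170) = 2*(-126) = -252)
l = -540984/7 (l = 4*(-83295 - 51951)/7 = (4/7)*(-135246) = -540984/7 ≈ -77283.)
(H + k(-458))*(f + l) - 396929 = (120020 - 252)*(-10456 - 540984/7) - 396929 = 119768*(-614176/7) - 396929 = -73558631168/7 - 396929 = -73561409671/7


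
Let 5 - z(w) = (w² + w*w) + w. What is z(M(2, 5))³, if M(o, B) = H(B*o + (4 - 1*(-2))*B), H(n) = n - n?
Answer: 125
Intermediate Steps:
H(n) = 0
M(o, B) = 0
z(w) = 5 - w - 2*w² (z(w) = 5 - ((w² + w*w) + w) = 5 - ((w² + w²) + w) = 5 - (2*w² + w) = 5 - (w + 2*w²) = 5 + (-w - 2*w²) = 5 - w - 2*w²)
z(M(2, 5))³ = (5 - 1*0 - 2*0²)³ = (5 + 0 - 2*0)³ = (5 + 0 + 0)³ = 5³ = 125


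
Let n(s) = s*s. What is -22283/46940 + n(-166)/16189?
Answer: 932739153/759911660 ≈ 1.2274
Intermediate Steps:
n(s) = s**2
-22283/46940 + n(-166)/16189 = -22283/46940 + (-166)**2/16189 = -22283*1/46940 + 27556*(1/16189) = -22283/46940 + 27556/16189 = 932739153/759911660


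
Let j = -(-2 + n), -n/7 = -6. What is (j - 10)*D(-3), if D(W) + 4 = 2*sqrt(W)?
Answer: 200 - 100*I*sqrt(3) ≈ 200.0 - 173.21*I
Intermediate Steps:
n = 42 (n = -7*(-6) = 42)
D(W) = -4 + 2*sqrt(W)
j = -40 (j = -(-2 + 42) = -1*40 = -40)
(j - 10)*D(-3) = (-40 - 10)*(-4 + 2*sqrt(-3)) = -50*(-4 + 2*(I*sqrt(3))) = -50*(-4 + 2*I*sqrt(3)) = 200 - 100*I*sqrt(3)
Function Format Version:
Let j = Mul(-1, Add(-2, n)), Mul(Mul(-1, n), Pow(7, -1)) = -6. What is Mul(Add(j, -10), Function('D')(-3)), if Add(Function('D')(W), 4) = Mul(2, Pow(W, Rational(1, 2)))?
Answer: Add(200, Mul(-100, I, Pow(3, Rational(1, 2)))) ≈ Add(200.00, Mul(-173.21, I))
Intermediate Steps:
n = 42 (n = Mul(-7, -6) = 42)
Function('D')(W) = Add(-4, Mul(2, Pow(W, Rational(1, 2))))
j = -40 (j = Mul(-1, Add(-2, 42)) = Mul(-1, 40) = -40)
Mul(Add(j, -10), Function('D')(-3)) = Mul(Add(-40, -10), Add(-4, Mul(2, Pow(-3, Rational(1, 2))))) = Mul(-50, Add(-4, Mul(2, Mul(I, Pow(3, Rational(1, 2)))))) = Mul(-50, Add(-4, Mul(2, I, Pow(3, Rational(1, 2))))) = Add(200, Mul(-100, I, Pow(3, Rational(1, 2))))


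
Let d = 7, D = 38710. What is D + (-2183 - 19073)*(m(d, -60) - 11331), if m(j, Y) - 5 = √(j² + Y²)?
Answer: 240784166 - 21256*√3649 ≈ 2.3950e+8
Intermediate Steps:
m(j, Y) = 5 + √(Y² + j²) (m(j, Y) = 5 + √(j² + Y²) = 5 + √(Y² + j²))
D + (-2183 - 19073)*(m(d, -60) - 11331) = 38710 + (-2183 - 19073)*((5 + √((-60)² + 7²)) - 11331) = 38710 - 21256*((5 + √(3600 + 49)) - 11331) = 38710 - 21256*((5 + √3649) - 11331) = 38710 - 21256*(-11326 + √3649) = 38710 + (240745456 - 21256*√3649) = 240784166 - 21256*√3649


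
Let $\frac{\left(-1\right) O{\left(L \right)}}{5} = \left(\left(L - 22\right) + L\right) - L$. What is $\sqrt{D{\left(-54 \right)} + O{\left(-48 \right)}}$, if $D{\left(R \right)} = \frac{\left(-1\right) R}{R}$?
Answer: $\sqrt{349} \approx 18.682$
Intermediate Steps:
$D{\left(R \right)} = -1$
$O{\left(L \right)} = 110 - 5 L$ ($O{\left(L \right)} = - 5 \left(\left(\left(L - 22\right) + L\right) - L\right) = - 5 \left(\left(\left(-22 + L\right) + L\right) - L\right) = - 5 \left(\left(-22 + 2 L\right) - L\right) = - 5 \left(-22 + L\right) = 110 - 5 L$)
$\sqrt{D{\left(-54 \right)} + O{\left(-48 \right)}} = \sqrt{-1 + \left(110 - -240\right)} = \sqrt{-1 + \left(110 + 240\right)} = \sqrt{-1 + 350} = \sqrt{349}$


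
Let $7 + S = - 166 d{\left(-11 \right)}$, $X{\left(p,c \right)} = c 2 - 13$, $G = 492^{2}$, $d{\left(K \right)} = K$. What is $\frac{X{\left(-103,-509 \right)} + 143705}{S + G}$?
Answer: $\frac{142674}{243883} \approx 0.58501$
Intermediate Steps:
$G = 242064$
$X{\left(p,c \right)} = -13 + 2 c$ ($X{\left(p,c \right)} = 2 c - 13 = -13 + 2 c$)
$S = 1819$ ($S = -7 - -1826 = -7 + 1826 = 1819$)
$\frac{X{\left(-103,-509 \right)} + 143705}{S + G} = \frac{\left(-13 + 2 \left(-509\right)\right) + 143705}{1819 + 242064} = \frac{\left(-13 - 1018\right) + 143705}{243883} = \left(-1031 + 143705\right) \frac{1}{243883} = 142674 \cdot \frac{1}{243883} = \frac{142674}{243883}$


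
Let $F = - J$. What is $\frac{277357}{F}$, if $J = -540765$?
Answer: $\frac{277357}{540765} \approx 0.5129$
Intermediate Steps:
$F = 540765$ ($F = \left(-1\right) \left(-540765\right) = 540765$)
$\frac{277357}{F} = \frac{277357}{540765}$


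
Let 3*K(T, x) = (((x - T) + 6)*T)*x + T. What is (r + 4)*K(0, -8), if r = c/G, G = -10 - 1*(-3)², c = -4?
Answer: 0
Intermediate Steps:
G = -19 (G = -10 - 1*9 = -10 - 9 = -19)
r = 4/19 (r = -4/(-19) = -4*(-1/19) = 4/19 ≈ 0.21053)
K(T, x) = T/3 + T*x*(6 + x - T)/3 (K(T, x) = ((((x - T) + 6)*T)*x + T)/3 = (((6 + x - T)*T)*x + T)/3 = ((T*(6 + x - T))*x + T)/3 = (T*x*(6 + x - T) + T)/3 = (T + T*x*(6 + x - T))/3 = T/3 + T*x*(6 + x - T)/3)
(r + 4)*K(0, -8) = (4/19 + 4)*((⅓)*0*(1 + (-8)² + 6*(-8) - 1*0*(-8))) = 80*((⅓)*0*(1 + 64 - 48 + 0))/19 = 80*((⅓)*0*17)/19 = (80/19)*0 = 0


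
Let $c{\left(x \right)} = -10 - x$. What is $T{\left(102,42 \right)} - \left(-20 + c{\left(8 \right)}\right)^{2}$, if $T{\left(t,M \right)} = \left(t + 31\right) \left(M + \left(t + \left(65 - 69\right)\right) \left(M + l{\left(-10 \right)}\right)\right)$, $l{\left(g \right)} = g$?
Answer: $421230$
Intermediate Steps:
$T{\left(t,M \right)} = \left(31 + t\right) \left(M + \left(-10 + M\right) \left(-4 + t\right)\right)$ ($T{\left(t,M \right)} = \left(t + 31\right) \left(M + \left(t + \left(65 - 69\right)\right) \left(M - 10\right)\right) = \left(31 + t\right) \left(M + \left(t - 4\right) \left(-10 + M\right)\right) = \left(31 + t\right) \left(M + \left(-4 + t\right) \left(-10 + M\right)\right) = \left(31 + t\right) \left(M + \left(-10 + M\right) \left(-4 + t\right)\right)$)
$T{\left(102,42 \right)} - \left(-20 + c{\left(8 \right)}\right)^{2} = \left(1240 - 27540 - 3906 - 10 \cdot 102^{2} + 42 \cdot 102^{2} + 28 \cdot 42 \cdot 102\right) - \left(-20 - 18\right)^{2} = \left(1240 - 27540 - 3906 - 104040 + 42 \cdot 10404 + 119952\right) - \left(-20 - 18\right)^{2} = \left(1240 - 27540 - 3906 - 104040 + 436968 + 119952\right) - \left(-20 - 18\right)^{2} = 422674 - \left(-38\right)^{2} = 422674 - 1444 = 421230$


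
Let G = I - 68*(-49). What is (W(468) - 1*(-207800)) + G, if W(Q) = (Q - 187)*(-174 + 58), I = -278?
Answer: 178258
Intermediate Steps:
W(Q) = 21692 - 116*Q (W(Q) = (-187 + Q)*(-116) = 21692 - 116*Q)
G = 3054 (G = -278 - 68*(-49) = -278 + 3332 = 3054)
(W(468) - 1*(-207800)) + G = ((21692 - 116*468) - 1*(-207800)) + 3054 = ((21692 - 54288) + 207800) + 3054 = (-32596 + 207800) + 3054 = 175204 + 3054 = 178258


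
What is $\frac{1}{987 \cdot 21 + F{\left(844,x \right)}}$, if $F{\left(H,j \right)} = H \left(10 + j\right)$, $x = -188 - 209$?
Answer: $- \frac{1}{305901} \approx -3.269 \cdot 10^{-6}$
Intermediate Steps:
$x = -397$
$\frac{1}{987 \cdot 21 + F{\left(844,x \right)}} = \frac{1}{987 \cdot 21 + 844 \left(10 - 397\right)} = \frac{1}{20727 + 844 \left(-387\right)} = \frac{1}{20727 - 326628} = \frac{1}{-305901} = - \frac{1}{305901}$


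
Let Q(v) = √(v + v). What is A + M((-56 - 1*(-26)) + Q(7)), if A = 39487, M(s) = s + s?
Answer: 39427 + 2*√14 ≈ 39435.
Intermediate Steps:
Q(v) = √2*√v (Q(v) = √(2*v) = √2*√v)
M(s) = 2*s
A + M((-56 - 1*(-26)) + Q(7)) = 39487 + 2*((-56 - 1*(-26)) + √2*√7) = 39487 + 2*((-56 + 26) + √14) = 39487 + 2*(-30 + √14) = 39487 + (-60 + 2*√14) = 39427 + 2*√14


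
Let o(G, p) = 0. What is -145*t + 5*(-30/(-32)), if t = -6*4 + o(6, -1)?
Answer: 55755/16 ≈ 3484.7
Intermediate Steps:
t = -24 (t = -6*4 + 0 = -24 + 0 = -24)
-145*t + 5*(-30/(-32)) = -145*(-24) + 5*(-30/(-32)) = 3480 + 5*(-30*(-1/32)) = 3480 + 5*(15/16) = 3480 + 75/16 = 55755/16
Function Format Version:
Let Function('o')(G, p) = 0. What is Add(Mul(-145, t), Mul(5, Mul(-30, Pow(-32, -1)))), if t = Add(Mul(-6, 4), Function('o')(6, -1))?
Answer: Rational(55755, 16) ≈ 3484.7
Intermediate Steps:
t = -24 (t = Add(Mul(-6, 4), 0) = Add(-24, 0) = -24)
Add(Mul(-145, t), Mul(5, Mul(-30, Pow(-32, -1)))) = Add(Mul(-145, -24), Mul(5, Mul(-30, Pow(-32, -1)))) = Add(3480, Mul(5, Mul(-30, Rational(-1, 32)))) = Add(3480, Mul(5, Rational(15, 16))) = Add(3480, Rational(75, 16)) = Rational(55755, 16)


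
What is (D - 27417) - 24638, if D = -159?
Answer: -52214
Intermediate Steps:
(D - 27417) - 24638 = (-159 - 27417) - 24638 = -27576 - 24638 = -52214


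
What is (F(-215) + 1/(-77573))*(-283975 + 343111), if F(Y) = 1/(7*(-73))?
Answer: -659653632/5662829 ≈ -116.49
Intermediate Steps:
F(Y) = -1/511 (F(Y) = 1/(-511) = -1/511)
(F(-215) + 1/(-77573))*(-283975 + 343111) = (-1/511 + 1/(-77573))*(-283975 + 343111) = (-1/511 - 1/77573)*59136 = -78084/39639803*59136 = -659653632/5662829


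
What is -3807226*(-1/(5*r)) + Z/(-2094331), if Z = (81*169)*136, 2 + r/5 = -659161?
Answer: -38652751279606/34512637623825 ≈ -1.1200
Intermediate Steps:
r = -3295815 (r = -10 + 5*(-659161) = -10 - 3295805 = -3295815)
Z = 1861704 (Z = 13689*136 = 1861704)
-3807226*(-1/(5*r)) + Z/(-2094331) = -3807226/((-5*(-3295815))) + 1861704/(-2094331) = -3807226/16479075 + 1861704*(-1/2094331) = -3807226*1/16479075 - 1861704/2094331 = -3807226/16479075 - 1861704/2094331 = -38652751279606/34512637623825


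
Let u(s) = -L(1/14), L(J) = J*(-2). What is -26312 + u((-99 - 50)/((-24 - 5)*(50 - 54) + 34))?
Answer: -184183/7 ≈ -26312.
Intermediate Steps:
L(J) = -2*J
u(s) = ⅐ (u(s) = -(-2)/14 = -1*(-⅐) = ⅐)
-26312 + u((-99 - 50)/((-24 - 5)*(50 - 54) + 34)) = -26312 + ⅐ = -184183/7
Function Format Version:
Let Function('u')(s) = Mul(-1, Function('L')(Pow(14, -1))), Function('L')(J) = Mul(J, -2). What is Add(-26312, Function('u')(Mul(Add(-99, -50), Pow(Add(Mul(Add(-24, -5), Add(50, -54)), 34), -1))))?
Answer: Rational(-184183, 7) ≈ -26312.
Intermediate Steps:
Function('L')(J) = Mul(-2, J)
Function('u')(s) = Rational(1, 7) (Function('u')(s) = Mul(-1, Mul(-2, Pow(14, -1))) = Mul(-1, Mul(-2, Rational(1, 14))) = Mul(-1, Rational(-1, 7)) = Rational(1, 7))
Add(-26312, Function('u')(Mul(Add(-99, -50), Pow(Add(Mul(Add(-24, -5), Add(50, -54)), 34), -1)))) = Add(-26312, Rational(1, 7)) = Rational(-184183, 7)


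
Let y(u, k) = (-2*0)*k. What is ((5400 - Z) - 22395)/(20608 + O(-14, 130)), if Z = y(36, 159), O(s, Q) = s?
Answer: -16995/20594 ≈ -0.82524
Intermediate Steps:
y(u, k) = 0 (y(u, k) = 0*k = 0)
Z = 0
((5400 - Z) - 22395)/(20608 + O(-14, 130)) = ((5400 - 1*0) - 22395)/(20608 - 14) = ((5400 + 0) - 22395)/20594 = (5400 - 22395)*(1/20594) = -16995*1/20594 = -16995/20594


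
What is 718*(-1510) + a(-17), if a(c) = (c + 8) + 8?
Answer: -1084181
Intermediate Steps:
a(c) = 16 + c (a(c) = (8 + c) + 8 = 16 + c)
718*(-1510) + a(-17) = 718*(-1510) + (16 - 17) = -1084180 - 1 = -1084181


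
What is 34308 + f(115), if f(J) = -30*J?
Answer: 30858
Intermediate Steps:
34308 + f(115) = 34308 - 30*115 = 34308 - 3450 = 30858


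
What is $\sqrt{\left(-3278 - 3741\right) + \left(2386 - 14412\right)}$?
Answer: $i \sqrt{19045} \approx 138.0 i$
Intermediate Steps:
$\sqrt{\left(-3278 - 3741\right) + \left(2386 - 14412\right)} = \sqrt{\left(-3278 - 3741\right) - 12026} = \sqrt{-7019 - 12026} = \sqrt{-19045} = i \sqrt{19045}$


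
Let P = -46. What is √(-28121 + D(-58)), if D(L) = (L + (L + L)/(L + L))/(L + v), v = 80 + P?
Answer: I*√449898/4 ≈ 167.69*I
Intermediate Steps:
v = 34 (v = 80 - 46 = 34)
D(L) = (1 + L)/(34 + L) (D(L) = (L + (L + L)/(L + L))/(L + 34) = (L + (2*L)/((2*L)))/(34 + L) = (L + (2*L)*(1/(2*L)))/(34 + L) = (L + 1)/(34 + L) = (1 + L)/(34 + L))
√(-28121 + D(-58)) = √(-28121 + (1 - 58)/(34 - 58)) = √(-28121 - 57/(-24)) = √(-28121 - 1/24*(-57)) = √(-28121 + 19/8) = √(-224949/8) = I*√449898/4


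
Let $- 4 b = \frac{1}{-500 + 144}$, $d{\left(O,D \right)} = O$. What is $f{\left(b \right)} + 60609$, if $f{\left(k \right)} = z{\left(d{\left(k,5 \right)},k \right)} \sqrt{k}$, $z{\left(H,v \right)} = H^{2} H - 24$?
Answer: $60609 - \frac{69301272575 \sqrt{89}}{1027968876544} \approx 60608.0$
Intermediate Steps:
$z{\left(H,v \right)} = -24 + H^{3}$ ($z{\left(H,v \right)} = H^{3} - 24 = -24 + H^{3}$)
$b = \frac{1}{1424}$ ($b = - \frac{1}{4 \left(-500 + 144\right)} = - \frac{1}{4 \left(-356\right)} = \left(- \frac{1}{4}\right) \left(- \frac{1}{356}\right) = \frac{1}{1424} \approx 0.00070225$)
$f{\left(k \right)} = \sqrt{k} \left(-24 + k^{3}\right)$ ($f{\left(k \right)} = \left(-24 + k^{3}\right) \sqrt{k} = \sqrt{k} \left(-24 + k^{3}\right)$)
$f{\left(b \right)} + 60609 = \frac{-24 + \left(\frac{1}{1424}\right)^{3}}{4 \sqrt{89}} + 60609 = \frac{\sqrt{89}}{356} \left(-24 + \frac{1}{2887553024}\right) + 60609 = \frac{\sqrt{89}}{356} \left(- \frac{69301272575}{2887553024}\right) + 60609 = - \frac{69301272575 \sqrt{89}}{1027968876544} + 60609 = 60609 - \frac{69301272575 \sqrt{89}}{1027968876544}$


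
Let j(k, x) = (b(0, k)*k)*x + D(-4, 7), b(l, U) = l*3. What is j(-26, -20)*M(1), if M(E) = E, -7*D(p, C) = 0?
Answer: 0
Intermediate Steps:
b(l, U) = 3*l
D(p, C) = 0 (D(p, C) = -1/7*0 = 0)
j(k, x) = 0 (j(k, x) = ((3*0)*k)*x + 0 = (0*k)*x + 0 = 0*x + 0 = 0 + 0 = 0)
j(-26, -20)*M(1) = 0*1 = 0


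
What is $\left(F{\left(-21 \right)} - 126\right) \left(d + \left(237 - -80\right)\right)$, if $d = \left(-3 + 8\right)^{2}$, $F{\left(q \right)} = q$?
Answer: $-50274$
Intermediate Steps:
$d = 25$ ($d = 5^{2} = 25$)
$\left(F{\left(-21 \right)} - 126\right) \left(d + \left(237 - -80\right)\right) = \left(-21 - 126\right) \left(25 + \left(237 - -80\right)\right) = - 147 \left(25 + \left(237 + 80\right)\right) = - 147 \left(25 + 317\right) = \left(-147\right) 342 = -50274$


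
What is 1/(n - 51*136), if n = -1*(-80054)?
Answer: 1/73118 ≈ 1.3677e-5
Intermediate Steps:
n = 80054
1/(n - 51*136) = 1/(80054 - 51*136) = 1/(80054 - 6936) = 1/73118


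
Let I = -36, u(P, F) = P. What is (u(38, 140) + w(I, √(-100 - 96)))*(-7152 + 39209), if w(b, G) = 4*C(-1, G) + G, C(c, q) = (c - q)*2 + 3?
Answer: 1346394 - 3141586*I ≈ 1.3464e+6 - 3.1416e+6*I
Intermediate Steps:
C(c, q) = 3 - 2*q + 2*c (C(c, q) = (-2*q + 2*c) + 3 = 3 - 2*q + 2*c)
w(b, G) = 4 - 7*G (w(b, G) = 4*(3 - 2*G + 2*(-1)) + G = 4*(3 - 2*G - 2) + G = 4*(1 - 2*G) + G = (4 - 8*G) + G = 4 - 7*G)
(u(38, 140) + w(I, √(-100 - 96)))*(-7152 + 39209) = (38 + (4 - 7*√(-100 - 96)))*(-7152 + 39209) = (38 + (4 - 98*I))*32057 = (42 - 98*I)*32057 = 1346394 - 3141586*I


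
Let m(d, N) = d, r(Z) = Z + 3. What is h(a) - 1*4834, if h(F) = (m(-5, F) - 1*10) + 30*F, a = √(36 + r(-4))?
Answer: -4849 + 30*√35 ≈ -4671.5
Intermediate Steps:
r(Z) = 3 + Z
a = √35 (a = √(36 + (3 - 4)) = √(36 - 1) = √35 ≈ 5.9161)
h(F) = -15 + 30*F (h(F) = (-5 - 1*10) + 30*F = (-5 - 10) + 30*F = -15 + 30*F)
h(a) - 1*4834 = (-15 + 30*√35) - 1*4834 = (-15 + 30*√35) - 4834 = -4849 + 30*√35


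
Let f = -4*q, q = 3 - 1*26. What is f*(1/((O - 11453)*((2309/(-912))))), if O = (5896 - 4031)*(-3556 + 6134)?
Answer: -27968/3691719251 ≈ -7.5759e-6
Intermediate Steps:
O = 4807970 (O = 1865*2578 = 4807970)
q = -23 (q = 3 - 26 = -23)
f = 92 (f = -4*(-23) = 92)
f*(1/((O - 11453)*((2309/(-912))))) = 92*(1/((4807970 - 11453)*((2309/(-912))))) = 92*(1/(4796517*((2309*(-1/912))))) = 92*(1/(4796517*(-2309/912))) = 92*((1/4796517)*(-912/2309)) = 92*(-304/3691719251) = -27968/3691719251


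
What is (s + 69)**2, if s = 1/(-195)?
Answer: 181010116/38025 ≈ 4760.3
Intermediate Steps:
s = -1/195 ≈ -0.0051282
(s + 69)**2 = (-1/195 + 69)**2 = (13454/195)**2 = 181010116/38025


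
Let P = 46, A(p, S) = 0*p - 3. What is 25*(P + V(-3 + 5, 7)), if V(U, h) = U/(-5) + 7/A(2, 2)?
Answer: 3245/3 ≈ 1081.7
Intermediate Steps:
A(p, S) = -3 (A(p, S) = 0 - 3 = -3)
V(U, h) = -7/3 - U/5 (V(U, h) = U/(-5) + 7/(-3) = U*(-1/5) + 7*(-1/3) = -U/5 - 7/3 = -7/3 - U/5)
25*(P + V(-3 + 5, 7)) = 25*(46 + (-7/3 - (-3 + 5)/5)) = 25*(46 + (-7/3 - 1/5*2)) = 25*(46 + (-7/3 - 2/5)) = 25*(46 - 41/15) = 25*(649/15) = 3245/3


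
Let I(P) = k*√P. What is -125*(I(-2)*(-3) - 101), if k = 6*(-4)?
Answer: 12625 - 9000*I*√2 ≈ 12625.0 - 12728.0*I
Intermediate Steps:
k = -24
I(P) = -24*√P
-125*(I(-2)*(-3) - 101) = -125*(-24*I*√2*(-3) - 101) = -125*(72*I*√2 - 101) = -125*(-101 + 72*I*√2) = 12625 - 9000*I*√2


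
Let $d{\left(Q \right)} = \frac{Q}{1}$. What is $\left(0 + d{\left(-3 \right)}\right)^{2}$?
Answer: $9$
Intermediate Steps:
$d{\left(Q \right)} = Q$ ($d{\left(Q \right)} = Q 1 = Q$)
$\left(0 + d{\left(-3 \right)}\right)^{2} = \left(0 - 3\right)^{2} = \left(-3\right)^{2} = 9$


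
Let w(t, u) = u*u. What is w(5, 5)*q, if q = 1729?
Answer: 43225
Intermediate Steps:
w(t, u) = u²
w(5, 5)*q = 5²*1729 = 25*1729 = 43225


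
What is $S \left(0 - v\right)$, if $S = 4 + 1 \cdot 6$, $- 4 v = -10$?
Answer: $-25$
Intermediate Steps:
$v = \frac{5}{2}$ ($v = \left(- \frac{1}{4}\right) \left(-10\right) = \frac{5}{2} \approx 2.5$)
$S = 10$ ($S = 4 + 6 = 10$)
$S \left(0 - v\right) = 10 \left(0 - \frac{5}{2}\right) = 10 \left(- \frac{5}{2}\right) = -25$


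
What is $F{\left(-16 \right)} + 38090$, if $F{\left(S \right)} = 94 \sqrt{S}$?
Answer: $38090 + 376 i \approx 38090.0 + 376.0 i$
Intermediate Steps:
$F{\left(-16 \right)} + 38090 = 94 \sqrt{-16} + 38090 = 94 \cdot 4 i + 38090 = 376 i + 38090 = 38090 + 376 i$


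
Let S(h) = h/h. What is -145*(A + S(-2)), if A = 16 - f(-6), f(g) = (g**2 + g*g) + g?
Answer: 7105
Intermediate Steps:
f(g) = g + 2*g**2 (f(g) = (g**2 + g**2) + g = 2*g**2 + g = g + 2*g**2)
S(h) = 1
A = -50 (A = 16 - (-6)*(1 + 2*(-6)) = 16 - (-6)*(1 - 12) = 16 - (-6)*(-11) = 16 - 1*66 = 16 - 66 = -50)
-145*(A + S(-2)) = -145*(-50 + 1) = -145*(-49) = 7105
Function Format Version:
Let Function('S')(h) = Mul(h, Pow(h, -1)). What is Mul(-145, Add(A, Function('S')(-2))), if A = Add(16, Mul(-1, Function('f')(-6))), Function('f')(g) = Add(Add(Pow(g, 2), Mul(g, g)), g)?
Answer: 7105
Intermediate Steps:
Function('f')(g) = Add(g, Mul(2, Pow(g, 2))) (Function('f')(g) = Add(Add(Pow(g, 2), Pow(g, 2)), g) = Add(Mul(2, Pow(g, 2)), g) = Add(g, Mul(2, Pow(g, 2))))
Function('S')(h) = 1
A = -50 (A = Add(16, Mul(-1, Mul(-6, Add(1, Mul(2, -6))))) = Add(16, Mul(-1, Mul(-6, Add(1, -12)))) = Add(16, Mul(-1, Mul(-6, -11))) = Add(16, Mul(-1, 66)) = Add(16, -66) = -50)
Mul(-145, Add(A, Function('S')(-2))) = Mul(-145, Add(-50, 1)) = Mul(-145, -49) = 7105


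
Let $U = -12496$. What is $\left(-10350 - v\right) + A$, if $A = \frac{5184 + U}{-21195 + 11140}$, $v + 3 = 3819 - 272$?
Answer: $- \frac{139696858}{10055} \approx -13893.0$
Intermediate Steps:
$v = 3544$ ($v = -3 + \left(3819 - 272\right) = -3 + 3547 = 3544$)
$A = \frac{7312}{10055}$ ($A = \frac{5184 - 12496}{-21195 + 11140} = - \frac{7312}{-10055} = \left(-7312\right) \left(- \frac{1}{10055}\right) = \frac{7312}{10055} \approx 0.7272$)
$\left(-10350 - v\right) + A = \left(-10350 - 3544\right) + \frac{7312}{10055} = -13894 + \frac{7312}{10055} = - \frac{139696858}{10055}$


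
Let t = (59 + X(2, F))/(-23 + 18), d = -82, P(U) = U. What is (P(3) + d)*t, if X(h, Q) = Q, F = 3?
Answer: 4898/5 ≈ 979.60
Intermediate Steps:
t = -62/5 (t = (59 + 3)/(-23 + 18) = 62/(-5) = 62*(-⅕) = -62/5 ≈ -12.400)
(P(3) + d)*t = (3 - 82)*(-62/5) = -79*(-62/5) = 4898/5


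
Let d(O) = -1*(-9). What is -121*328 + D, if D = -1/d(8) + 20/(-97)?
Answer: -34647901/873 ≈ -39688.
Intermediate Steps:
d(O) = 9
D = -277/873 (D = -1/9 + 20/(-97) = -1*⅑ + 20*(-1/97) = -⅑ - 20/97 = -277/873 ≈ -0.31730)
-121*328 + D = -121*328 - 277/873 = -39688 - 277/873 = -34647901/873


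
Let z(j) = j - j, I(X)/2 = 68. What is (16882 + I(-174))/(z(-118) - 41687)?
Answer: -17018/41687 ≈ -0.40823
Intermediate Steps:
I(X) = 136 (I(X) = 2*68 = 136)
z(j) = 0
(16882 + I(-174))/(z(-118) - 41687) = (16882 + 136)/(0 - 41687) = 17018/(-41687) = 17018*(-1/41687) = -17018/41687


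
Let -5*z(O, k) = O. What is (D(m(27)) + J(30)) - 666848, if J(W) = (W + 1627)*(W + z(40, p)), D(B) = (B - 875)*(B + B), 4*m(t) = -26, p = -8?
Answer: -1237869/2 ≈ -6.1893e+5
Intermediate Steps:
m(t) = -13/2 (m(t) = (¼)*(-26) = -13/2)
z(O, k) = -O/5
D(B) = 2*B*(-875 + B) (D(B) = (-875 + B)*(2*B) = 2*B*(-875 + B))
J(W) = (-8 + W)*(1627 + W) (J(W) = (W + 1627)*(W - ⅕*40) = (1627 + W)*(W - 8) = (1627 + W)*(-8 + W) = (-8 + W)*(1627 + W))
(D(m(27)) + J(30)) - 666848 = (2*(-13/2)*(-875 - 13/2) + (-13016 + 30² + 1619*30)) - 666848 = (2*(-13/2)*(-1763/2) + (-13016 + 900 + 48570)) - 666848 = (22919/2 + 36454) - 666848 = 95827/2 - 666848 = -1237869/2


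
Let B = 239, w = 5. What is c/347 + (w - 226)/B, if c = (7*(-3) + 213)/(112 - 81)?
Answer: -2331409/2570923 ≈ -0.90684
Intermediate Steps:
c = 192/31 (c = (-21 + 213)/31 = 192*(1/31) = 192/31 ≈ 6.1936)
c/347 + (w - 226)/B = (192/31)/347 + (5 - 226)/239 = (192/31)*(1/347) - 221*1/239 = 192/10757 - 221/239 = -2331409/2570923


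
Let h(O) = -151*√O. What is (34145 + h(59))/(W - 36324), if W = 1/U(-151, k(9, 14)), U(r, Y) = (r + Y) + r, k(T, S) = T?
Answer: -10004485/10642933 + 293*√59/70483 ≈ -0.90808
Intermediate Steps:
U(r, Y) = Y + 2*r (U(r, Y) = (Y + r) + r = Y + 2*r)
W = -1/293 (W = 1/(9 + 2*(-151)) = 1/(9 - 302) = 1/(-293) = -1/293 ≈ -0.0034130)
(34145 + h(59))/(W - 36324) = (34145 - 151*√59)/(-1/293 - 36324) = (34145 - 151*√59)/(-10642933/293) = (34145 - 151*√59)*(-293/10642933) = -10004485/10642933 + 293*√59/70483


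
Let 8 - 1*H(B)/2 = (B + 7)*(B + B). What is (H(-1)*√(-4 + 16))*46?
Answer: 3680*√3 ≈ 6373.9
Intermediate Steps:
H(B) = 16 - 4*B*(7 + B) (H(B) = 16 - 2*(B + 7)*(B + B) = 16 - 2*(7 + B)*2*B = 16 - 4*B*(7 + B))
(H(-1)*√(-4 + 16))*46 = ((16 - 28*(-1) - 4*(-1)²)*√(-4 + 16))*46 = ((16 + 28 - 4*1)*√12)*46 = ((16 + 28 - 4)*(2*√3))*46 = (40*(2*√3))*46 = (80*√3)*46 = 3680*√3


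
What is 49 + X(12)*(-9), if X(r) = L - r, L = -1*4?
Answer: 193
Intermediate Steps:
L = -4
X(r) = -4 - r
49 + X(12)*(-9) = 49 + (-4 - 1*12)*(-9) = 49 + (-4 - 12)*(-9) = 49 - 16*(-9) = 49 + 144 = 193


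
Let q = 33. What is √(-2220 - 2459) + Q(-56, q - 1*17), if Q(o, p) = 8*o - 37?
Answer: -485 + I*√4679 ≈ -485.0 + 68.403*I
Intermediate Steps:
Q(o, p) = -37 + 8*o
√(-2220 - 2459) + Q(-56, q - 1*17) = √(-2220 - 2459) + (-37 + 8*(-56)) = √(-4679) + (-37 - 448) = I*√4679 - 485 = -485 + I*√4679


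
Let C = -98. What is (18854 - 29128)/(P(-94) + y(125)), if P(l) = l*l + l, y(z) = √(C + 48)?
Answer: -44907654/38211307 + 25685*I*√2/38211307 ≈ -1.1752 + 0.00095061*I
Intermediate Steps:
y(z) = 5*I*√2 (y(z) = √(-98 + 48) = √(-50) = 5*I*√2)
P(l) = l + l² (P(l) = l² + l = l + l²)
(18854 - 29128)/(P(-94) + y(125)) = (18854 - 29128)/(-94*(1 - 94) + 5*I*√2) = -10274/(-94*(-93) + 5*I*√2) = -10274/(8742 + 5*I*√2)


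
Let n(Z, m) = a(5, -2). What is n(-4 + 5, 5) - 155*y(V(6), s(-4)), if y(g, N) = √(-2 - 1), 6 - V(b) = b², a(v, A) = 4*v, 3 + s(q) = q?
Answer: 20 - 155*I*√3 ≈ 20.0 - 268.47*I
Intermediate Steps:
s(q) = -3 + q
n(Z, m) = 20 (n(Z, m) = 4*5 = 20)
V(b) = 6 - b²
y(g, N) = I*√3 (y(g, N) = √(-3) = I*√3)
n(-4 + 5, 5) - 155*y(V(6), s(-4)) = 20 - 155*I*√3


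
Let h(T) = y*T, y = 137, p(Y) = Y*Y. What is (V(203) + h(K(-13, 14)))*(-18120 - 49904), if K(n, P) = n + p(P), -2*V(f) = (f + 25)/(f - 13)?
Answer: -8526944448/5 ≈ -1.7054e+9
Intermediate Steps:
p(Y) = Y²
V(f) = -(25 + f)/(2*(-13 + f)) (V(f) = -(f + 25)/(2*(f - 13)) = -(25 + f)/(2*(-13 + f)))
K(n, P) = n + P²
h(T) = 137*T
(V(203) + h(K(-13, 14)))*(-18120 - 49904) = ((-25 - 1*203)/(2*(-13 + 203)) + 137*(-13 + 14²))*(-18120 - 49904) = ((½)*(-25 - 203)/190 + 137*(-13 + 196))*(-68024) = ((½)*(1/190)*(-228) + 137*183)*(-68024) = (-⅗ + 25071)*(-68024) = (125352/5)*(-68024) = -8526944448/5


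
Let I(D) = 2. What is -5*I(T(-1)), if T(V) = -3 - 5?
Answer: -10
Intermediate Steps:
T(V) = -8
-5*I(T(-1)) = -5*2 = -10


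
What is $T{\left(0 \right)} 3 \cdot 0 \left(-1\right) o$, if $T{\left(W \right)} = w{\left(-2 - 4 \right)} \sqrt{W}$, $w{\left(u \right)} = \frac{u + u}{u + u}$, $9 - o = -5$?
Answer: $0$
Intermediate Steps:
$o = 14$ ($o = 9 - -5 = 9 + 5 = 14$)
$w{\left(u \right)} = 1$ ($w{\left(u \right)} = \frac{2 u}{2 u} = 2 u \frac{1}{2 u} = 1$)
$T{\left(W \right)} = \sqrt{W}$ ($T{\left(W \right)} = 1 \sqrt{W} = \sqrt{W}$)
$T{\left(0 \right)} 3 \cdot 0 \left(-1\right) o = \sqrt{0} \cdot 3 \cdot 0 \left(-1\right) 14 = 0 \cdot 0 \left(-1\right) 14 = 0 \cdot 0 \cdot 14 = 0 \cdot 14 = 0$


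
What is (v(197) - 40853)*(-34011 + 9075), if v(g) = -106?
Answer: 1021353624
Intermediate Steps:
(v(197) - 40853)*(-34011 + 9075) = (-106 - 40853)*(-34011 + 9075) = -40959*(-24936) = 1021353624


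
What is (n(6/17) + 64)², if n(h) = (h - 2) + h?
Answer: 1136356/289 ≈ 3932.0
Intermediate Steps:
n(h) = -2 + 2*h (n(h) = (-2 + h) + h = -2 + 2*h)
(n(6/17) + 64)² = ((-2 + 2*(6/17)) + 64)² = ((-2 + 12/17) + 64)² = (-22/17 + 64)² = (1066/17)² = 1136356/289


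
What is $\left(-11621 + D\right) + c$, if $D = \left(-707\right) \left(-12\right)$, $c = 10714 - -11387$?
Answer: $18964$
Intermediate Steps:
$c = 22101$ ($c = 10714 + 11387 = 22101$)
$D = 8484$
$\left(-11621 + D\right) + c = \left(-11621 + 8484\right) + 22101 = -3137 + 22101 = 18964$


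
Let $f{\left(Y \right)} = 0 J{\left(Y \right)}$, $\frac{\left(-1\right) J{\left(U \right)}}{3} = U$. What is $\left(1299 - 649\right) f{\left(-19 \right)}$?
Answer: $0$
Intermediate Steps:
$J{\left(U \right)} = - 3 U$
$f{\left(Y \right)} = 0$ ($f{\left(Y \right)} = 0 \left(- 3 Y\right) = 0$)
$\left(1299 - 649\right) f{\left(-19 \right)} = \left(1299 - 649\right) 0 = 650 \cdot 0 = 0$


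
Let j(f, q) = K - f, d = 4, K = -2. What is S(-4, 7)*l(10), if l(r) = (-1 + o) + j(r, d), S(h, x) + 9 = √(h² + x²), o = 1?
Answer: 108 - 12*√65 ≈ 11.253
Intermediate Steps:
S(h, x) = -9 + √(h² + x²)
j(f, q) = -2 - f
l(r) = -2 - r (l(r) = (-1 + 1) + (-2 - r) = 0 + (-2 - r) = -2 - r)
S(-4, 7)*l(10) = (-9 + √((-4)² + 7²))*(-2 - 1*10) = (-9 + √(16 + 49))*(-2 - 10) = (-9 + √65)*(-12) = 108 - 12*√65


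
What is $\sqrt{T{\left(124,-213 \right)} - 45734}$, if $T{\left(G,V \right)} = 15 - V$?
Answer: $i \sqrt{45506} \approx 213.32 i$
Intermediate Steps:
$\sqrt{T{\left(124,-213 \right)} - 45734} = \sqrt{\left(15 - -213\right) - 45734} = \sqrt{\left(15 + 213\right) - 45734} = \sqrt{228 - 45734} = \sqrt{-45506} = i \sqrt{45506}$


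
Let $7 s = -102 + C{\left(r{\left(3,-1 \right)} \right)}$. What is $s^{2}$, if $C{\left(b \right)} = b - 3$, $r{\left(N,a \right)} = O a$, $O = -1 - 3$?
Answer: $\frac{10201}{49} \approx 208.18$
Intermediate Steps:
$O = -4$ ($O = -1 - 3 = -4$)
$r{\left(N,a \right)} = - 4 a$
$C{\left(b \right)} = -3 + b$ ($C{\left(b \right)} = b - 3 = -3 + b$)
$s = - \frac{101}{7}$ ($s = \frac{-102 - -1}{7} = \frac{-102 + \left(-3 + 4\right)}{7} = \frac{-102 + 1}{7} = \frac{1}{7} \left(-101\right) = - \frac{101}{7} \approx -14.429$)
$s^{2} = \left(- \frac{101}{7}\right)^{2} = \frac{10201}{49}$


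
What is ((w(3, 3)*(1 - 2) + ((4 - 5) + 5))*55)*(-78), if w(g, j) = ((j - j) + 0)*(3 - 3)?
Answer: -17160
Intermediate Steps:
w(g, j) = 0 (w(g, j) = (0 + 0)*0 = 0*0 = 0)
((w(3, 3)*(1 - 2) + ((4 - 5) + 5))*55)*(-78) = ((0*(1 - 2) + ((4 - 5) + 5))*55)*(-78) = ((0*(-1) + (-1 + 5))*55)*(-78) = ((0 + 4)*55)*(-78) = (4*55)*(-78) = 220*(-78) = -17160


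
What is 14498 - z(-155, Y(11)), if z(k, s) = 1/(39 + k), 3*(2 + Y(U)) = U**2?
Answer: 1681769/116 ≈ 14498.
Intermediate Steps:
Y(U) = -2 + U**2/3
14498 - z(-155, Y(11)) = 14498 - 1/(39 - 155) = 14498 - 1/(-116) = 14498 - 1*(-1/116) = 14498 + 1/116 = 1681769/116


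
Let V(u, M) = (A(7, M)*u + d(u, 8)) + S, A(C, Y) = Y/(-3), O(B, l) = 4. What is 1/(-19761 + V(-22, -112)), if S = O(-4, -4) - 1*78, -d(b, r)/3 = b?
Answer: -3/61771 ≈ -4.8566e-5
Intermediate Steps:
d(b, r) = -3*b
A(C, Y) = -Y/3 (A(C, Y) = Y*(-1/3) = -Y/3)
S = -74 (S = 4 - 1*78 = 4 - 78 = -74)
V(u, M) = -74 - 3*u - M*u/3 (V(u, M) = ((-M/3)*u - 3*u) - 74 = (-M*u/3 - 3*u) - 74 = (-3*u - M*u/3) - 74 = -74 - 3*u - M*u/3)
1/(-19761 + V(-22, -112)) = 1/(-19761 + (-74 - 3*(-22) - 1/3*(-112)*(-22))) = 1/(-19761 + (-74 + 66 - 2464/3)) = 1/(-19761 - 2488/3) = 1/(-61771/3) = -3/61771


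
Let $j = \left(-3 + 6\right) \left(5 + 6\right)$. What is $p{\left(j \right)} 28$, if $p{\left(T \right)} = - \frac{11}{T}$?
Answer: $- \frac{28}{3} \approx -9.3333$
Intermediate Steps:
$j = 33$ ($j = 3 \cdot 11 = 33$)
$p{\left(j \right)} 28 = - \frac{11}{33} \cdot 28 = \left(-11\right) \frac{1}{33} \cdot 28 = \left(- \frac{1}{3}\right) 28 = - \frac{28}{3}$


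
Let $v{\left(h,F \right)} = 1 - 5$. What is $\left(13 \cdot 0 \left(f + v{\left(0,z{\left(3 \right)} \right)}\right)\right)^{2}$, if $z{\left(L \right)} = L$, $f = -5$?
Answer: $0$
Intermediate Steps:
$v{\left(h,F \right)} = -4$
$\left(13 \cdot 0 \left(f + v{\left(0,z{\left(3 \right)} \right)}\right)\right)^{2} = \left(13 \cdot 0 \left(-5 - 4\right)\right)^{2} = \left(13 \cdot 0 \left(-9\right)\right)^{2} = \left(13 \cdot 0\right)^{2} = 0^{2} = 0$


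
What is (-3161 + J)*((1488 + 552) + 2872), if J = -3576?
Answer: -33092144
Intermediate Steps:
(-3161 + J)*((1488 + 552) + 2872) = (-3161 - 3576)*((1488 + 552) + 2872) = -6737*(2040 + 2872) = -6737*4912 = -33092144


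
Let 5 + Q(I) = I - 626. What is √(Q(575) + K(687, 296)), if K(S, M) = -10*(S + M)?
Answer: I*√9886 ≈ 99.428*I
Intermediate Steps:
Q(I) = -631 + I (Q(I) = -5 + (I - 626) = -5 + (-626 + I) = -631 + I)
K(S, M) = -10*M - 10*S (K(S, M) = -10*(M + S) = -10*M - 10*S)
√(Q(575) + K(687, 296)) = √((-631 + 575) + (-10*296 - 10*687)) = √(-56 + (-2960 - 6870)) = √(-56 - 9830) = √(-9886) = I*√9886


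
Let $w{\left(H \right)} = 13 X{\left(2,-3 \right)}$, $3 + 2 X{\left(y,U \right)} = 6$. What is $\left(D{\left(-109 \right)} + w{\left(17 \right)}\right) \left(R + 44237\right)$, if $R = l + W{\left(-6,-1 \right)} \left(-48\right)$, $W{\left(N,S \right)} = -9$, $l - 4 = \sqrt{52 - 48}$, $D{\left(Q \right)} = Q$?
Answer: $- \frac{7996825}{2} \approx -3.9984 \cdot 10^{6}$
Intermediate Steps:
$l = 6$ ($l = 4 + \sqrt{52 - 48} = 4 + \sqrt{4} = 4 + 2 = 6$)
$X{\left(y,U \right)} = \frac{3}{2}$ ($X{\left(y,U \right)} = - \frac{3}{2} + \frac{1}{2} \cdot 6 = - \frac{3}{2} + 3 = \frac{3}{2}$)
$R = 438$ ($R = 6 - -432 = 6 + 432 = 438$)
$w{\left(H \right)} = \frac{39}{2}$ ($w{\left(H \right)} = 13 \cdot \frac{3}{2} = \frac{39}{2}$)
$\left(D{\left(-109 \right)} + w{\left(17 \right)}\right) \left(R + 44237\right) = \left(-109 + \frac{39}{2}\right) \left(438 + 44237\right) = \left(- \frac{179}{2}\right) 44675 = - \frac{7996825}{2}$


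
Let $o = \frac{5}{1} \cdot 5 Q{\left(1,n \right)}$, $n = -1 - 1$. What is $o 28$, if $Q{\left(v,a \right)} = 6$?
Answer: $4200$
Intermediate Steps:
$n = -2$ ($n = -1 - 1 = -2$)
$o = 150$ ($o = \frac{5}{1} \cdot 5 \cdot 6 = 5 \cdot 1 \cdot 5 \cdot 6 = 5 \cdot 5 \cdot 6 = 25 \cdot 6 = 150$)
$o 28 = 150 \cdot 28 = 4200$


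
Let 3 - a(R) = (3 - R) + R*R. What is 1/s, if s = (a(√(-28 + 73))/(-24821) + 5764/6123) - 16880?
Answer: -389865893058545401563/6580568560494913340025316 + 2791701938727*√5/6580568560494913340025316 ≈ -5.9245e-5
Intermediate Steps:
a(R) = R - R² (a(R) = 3 - ((3 - R) + R*R) = 3 - ((3 - R) + R²) = 3 - (3 + R² - R) = 3 + (-3 + R - R²) = R - R²)
s = -103350476/6123 - 3*√5*(1 - 3*√5)/24821 (s = ((√(-28 + 73)*(1 - √(-28 + 73)))/(-24821) + 5764/6123) - 16880 = ((√45*(1 - √45))*(-1/24821) + 5764*(1/6123)) - 16880 = (((3*√5)*(1 - 3*√5))*(-1/24821) + 5764/6123) - 16880 = ((3*√5*(1 - 3*√5))*(-1/24821) + 5764/6123) - 16880 = (-3*√5*(1 - 3*√5)/24821 + 5764/6123) - 16880 = (5764/6123 - 3*√5*(1 - 3*√5)/24821) - 16880 = -103350476/6123 - 3*√5*(1 - 3*√5)/24821 ≈ -16879.)
1/s = 1/(-2565261889261/151978983 - 3*√5/24821)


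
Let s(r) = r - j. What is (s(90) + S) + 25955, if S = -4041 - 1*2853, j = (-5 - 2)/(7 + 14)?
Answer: 57454/3 ≈ 19151.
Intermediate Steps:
j = -⅓ (j = -7/21 = -7*1/21 = -⅓ ≈ -0.33333)
S = -6894 (S = -4041 - 2853 = -6894)
s(r) = ⅓ + r (s(r) = r - 1*(-⅓) = r + ⅓ = ⅓ + r)
(s(90) + S) + 25955 = ((⅓ + 90) - 6894) + 25955 = (271/3 - 6894) + 25955 = -20411/3 + 25955 = 57454/3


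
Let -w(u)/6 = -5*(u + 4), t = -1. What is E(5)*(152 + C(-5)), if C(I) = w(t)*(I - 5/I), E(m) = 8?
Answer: -1664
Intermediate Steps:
w(u) = 120 + 30*u (w(u) = -(-30)*(u + 4) = -(-30)*(4 + u) = -6*(-20 - 5*u) = 120 + 30*u)
C(I) = -450/I + 90*I (C(I) = (120 + 30*(-1))*(I - 5/I) = (120 - 30)*(I - 5/I) = 90*(I - 5/I) = -450/I + 90*I)
E(5)*(152 + C(-5)) = 8*(152 + (-450/(-5) + 90*(-5))) = 8*(152 + (-450*(-1/5) - 450)) = 8*(152 + (90 - 450)) = 8*(152 - 360) = 8*(-208) = -1664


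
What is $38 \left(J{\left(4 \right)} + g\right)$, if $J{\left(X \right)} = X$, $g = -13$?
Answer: $-342$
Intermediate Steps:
$38 \left(J{\left(4 \right)} + g\right) = 38 \left(4 - 13\right) = 38 \left(-9\right) = -342$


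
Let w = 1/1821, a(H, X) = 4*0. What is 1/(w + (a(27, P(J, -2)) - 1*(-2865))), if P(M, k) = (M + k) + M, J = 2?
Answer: 1821/5217166 ≈ 0.00034904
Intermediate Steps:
P(M, k) = k + 2*M
a(H, X) = 0
w = 1/1821 ≈ 0.00054915
1/(w + (a(27, P(J, -2)) - 1*(-2865))) = 1/(1/1821 + (0 - 1*(-2865))) = 1/(1/1821 + (0 + 2865)) = 1/(1/1821 + 2865) = 1/(5217166/1821) = 1821/5217166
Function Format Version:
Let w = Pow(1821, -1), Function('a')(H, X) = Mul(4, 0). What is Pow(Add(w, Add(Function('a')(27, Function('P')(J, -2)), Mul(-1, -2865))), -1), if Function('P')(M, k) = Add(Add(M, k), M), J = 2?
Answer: Rational(1821, 5217166) ≈ 0.00034904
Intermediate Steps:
Function('P')(M, k) = Add(k, Mul(2, M))
Function('a')(H, X) = 0
w = Rational(1, 1821) ≈ 0.00054915
Pow(Add(w, Add(Function('a')(27, Function('P')(J, -2)), Mul(-1, -2865))), -1) = Pow(Add(Rational(1, 1821), Add(0, Mul(-1, -2865))), -1) = Pow(Add(Rational(1, 1821), Add(0, 2865)), -1) = Pow(Add(Rational(1, 1821), 2865), -1) = Pow(Rational(5217166, 1821), -1) = Rational(1821, 5217166)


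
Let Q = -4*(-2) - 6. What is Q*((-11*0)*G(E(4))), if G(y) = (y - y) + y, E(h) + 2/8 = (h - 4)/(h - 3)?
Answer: 0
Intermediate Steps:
E(h) = -¼ + (-4 + h)/(-3 + h) (E(h) = -¼ + (h - 4)/(h - 3) = -¼ + (-4 + h)/(-3 + h))
G(y) = y (G(y) = 0 + y = y)
Q = 2 (Q = -4*(-2) - 6 = 8 - 6 = 2)
Q*((-11*0)*G(E(4))) = 2*((-11*0)*((-13 + 3*4)/(4*(-3 + 4)))) = 2*(0*((¼)*(-13 + 12)/1)) = 2*(0*((¼)*1*(-1))) = 2*(0*(-¼)) = 2*0 = 0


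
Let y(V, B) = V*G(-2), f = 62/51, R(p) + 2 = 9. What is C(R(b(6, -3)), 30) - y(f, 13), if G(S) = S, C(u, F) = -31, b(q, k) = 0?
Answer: -1457/51 ≈ -28.569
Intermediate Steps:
R(p) = 7 (R(p) = -2 + 9 = 7)
f = 62/51 (f = 62*(1/51) = 62/51 ≈ 1.2157)
y(V, B) = -2*V (y(V, B) = V*(-2) = -2*V)
C(R(b(6, -3)), 30) - y(f, 13) = -31 - (-2)*62/51 = -31 - 1*(-124/51) = -31 + 124/51 = -1457/51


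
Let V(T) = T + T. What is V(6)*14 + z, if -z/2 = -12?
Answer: 192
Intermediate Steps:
V(T) = 2*T
z = 24 (z = -2*(-12) = 24)
V(6)*14 + z = (2*6)*14 + 24 = 12*14 + 24 = 168 + 24 = 192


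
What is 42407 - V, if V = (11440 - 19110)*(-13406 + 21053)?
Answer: 58694897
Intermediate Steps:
V = -58652490 (V = -7670*7647 = -58652490)
42407 - V = 42407 - 1*(-58652490) = 42407 + 58652490 = 58694897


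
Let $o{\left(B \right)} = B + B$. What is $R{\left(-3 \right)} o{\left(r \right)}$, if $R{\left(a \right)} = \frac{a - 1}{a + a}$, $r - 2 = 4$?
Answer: $8$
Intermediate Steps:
$r = 6$ ($r = 2 + 4 = 6$)
$o{\left(B \right)} = 2 B$
$R{\left(a \right)} = \frac{-1 + a}{2 a}$
$R{\left(-3 \right)} o{\left(r \right)} = \frac{-1 - 3}{2 \left(-3\right)} 2 \cdot 6 = \frac{1}{2} \left(- \frac{1}{3}\right) \left(-4\right) 12 = \frac{2}{3} \cdot 12 = 8$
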